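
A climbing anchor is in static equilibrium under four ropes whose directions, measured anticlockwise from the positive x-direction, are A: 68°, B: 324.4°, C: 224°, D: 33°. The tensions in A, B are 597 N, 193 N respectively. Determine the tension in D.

Resolve: ΣF_x = 597 cos 68° + 193 cos 324.4° + T_C cos 224° + T_D cos 33° = 0.
        ΣF_y = 597 sin 68° + 193 sin 324.4° + T_C sin 224° + T_D sin 33° = 0.
The known terms sum to (380.6, 441.2) N, so -0.7193 T_C + 0.8387 T_D = -380.6 and -0.6947 T_C + 0.5446 T_D = -441.2.
Solving simultaneously: T_C = 852.8 N, T_D = 277.7 N.

T_D ≈ 278 N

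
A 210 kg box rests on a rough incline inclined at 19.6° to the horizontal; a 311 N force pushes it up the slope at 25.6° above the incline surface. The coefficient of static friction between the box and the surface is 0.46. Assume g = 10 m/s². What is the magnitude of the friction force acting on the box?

Axes along / perpendicular to the incline. W sin 19.6° = 704.4 N down-slope; W cos 19.6° = 1978 N into the surface.
Perpendicular: N = W cos 19.6° − P sin 25.6° = 1978 − 134.4 = 1844 N.
Along incline: P cos 25.6° + f = W sin 19.6° (friction acts up-slope) → f = 704.4 − 280.5 = 424 N.
|f| = 424 N ≤ μN = 848.2 N, so the box is indeed static.

f ≈ 424 N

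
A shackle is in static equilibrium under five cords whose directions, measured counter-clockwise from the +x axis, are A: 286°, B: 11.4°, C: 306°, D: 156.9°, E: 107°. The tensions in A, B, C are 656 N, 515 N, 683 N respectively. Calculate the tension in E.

T_E ≈ 743 N

Resolve: ΣF_x = 656 cos 286° + 515 cos 11.4° + 683 cos 306° + T_D cos 156.9° + T_E cos 107° = 0.
        ΣF_y = 656 sin 286° + 515 sin 11.4° + 683 sin 306° + T_D sin 156.9° + T_E sin 107° = 0.
The known terms sum to (1087, -1081) N, so -0.9198 T_D − 0.2924 T_E = -1087 and 0.3923 T_D + 0.9563 T_E = 1081.
Solving simultaneously: T_D = 945.8 N, T_E = 742.7 N.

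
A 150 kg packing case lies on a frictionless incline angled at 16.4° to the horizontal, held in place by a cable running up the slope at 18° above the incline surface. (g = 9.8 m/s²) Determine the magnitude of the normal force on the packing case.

Take axes along and perpendicular to the incline. Weight components: W sin 16.4° = 415 N down-slope, W cos 16.4° = 1410 N into the surface.
Along incline: T cos 18° = W sin 16.4° → T = 436.4 N.
Perpendicular: N = W cos 16.4° − T sin 18° = 1275 N.

N ≈ 1280 N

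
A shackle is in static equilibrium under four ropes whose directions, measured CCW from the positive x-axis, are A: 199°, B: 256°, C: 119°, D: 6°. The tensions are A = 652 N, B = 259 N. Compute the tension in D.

Resolve: ΣF_x = 652 cos 199° + 259 cos 256° + T_C cos 119° + T_D cos 6° = 0.
        ΣF_y = 652 sin 199° + 259 sin 256° + T_C sin 119° + T_D sin 6° = 0.
The known terms sum to (-679.1, -463.6) N, so -0.4848 T_C + 0.9945 T_D = 679.1 and 0.8746 T_C + 0.1045 T_D = 463.6.
Solving simultaneously: T_C = 423.7 N, T_D = 889.4 N.

T_D ≈ 889 N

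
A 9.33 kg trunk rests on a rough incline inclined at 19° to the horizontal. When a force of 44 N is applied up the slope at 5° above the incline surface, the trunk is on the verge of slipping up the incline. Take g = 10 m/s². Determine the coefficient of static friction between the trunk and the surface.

On the verge of sliding up the incline, friction is at its maximum μN and acts down the slope.
Perpendicular to incline: N = W cos 19° − P sin 5° = 88.22 − 3.835 = 84.38 N.
Along incline: P cos 5° − μN = W sin 19° → μ = −(W sin 19° − P cos 5°) / N = 0.1595.

μ ≈ 0.159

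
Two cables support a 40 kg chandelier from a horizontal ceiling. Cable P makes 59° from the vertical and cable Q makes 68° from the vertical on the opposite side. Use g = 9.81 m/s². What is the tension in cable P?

T_P ≈ 456 N

Angles from the horizontal: cable P is 90° − 59° = 31°, cable Q is 90° − 68° = 22°.
Weight W = 40 × 9.81 = 392.4 N acts straight down.
Horizontal: T_P cos 31° = T_Q cos 22°  →  T_Q = 0.9245 T_P.
Vertical: T_P sin 31° + T_Q sin 22° = 392.4.
Substituting the horizontal relation into the vertical equation gives 0.8614 T_P = 392.4, so T_P = 455.6 N.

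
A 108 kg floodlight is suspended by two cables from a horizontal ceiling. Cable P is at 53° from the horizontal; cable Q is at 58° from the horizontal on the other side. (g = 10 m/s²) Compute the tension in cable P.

Weight W = 108 × 10 = 1080 N acts straight down.
Horizontal: T_P cos 53° = T_Q cos 58°  →  T_Q = 1.136 T_P.
Vertical: T_P sin 53° + T_Q sin 58° = 1080.
Substituting the horizontal relation into the vertical equation gives 1.762 T_P = 1080, so T_P = 613 N.

T_P ≈ 613 N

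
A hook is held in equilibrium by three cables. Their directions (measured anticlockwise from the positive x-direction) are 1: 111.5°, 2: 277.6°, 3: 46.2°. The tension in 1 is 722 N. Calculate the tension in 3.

Resolve: ΣF_x = 722 cos 111.5° + T_2 cos 277.6° + T_3 cos 46.2° = 0.
        ΣF_y = 722 sin 111.5° + T_2 sin 277.6° + T_3 sin 46.2° = 0.
The known terms sum to (-264.6, 671.8) N, so 0.1323 T_2 + 0.6921 T_3 = 264.6 and -0.9912 T_2 + 0.7218 T_3 = -671.8.
Solving simultaneously: T_2 = 839.3 N, T_3 = 221.9 N.

T_3 ≈ 222 N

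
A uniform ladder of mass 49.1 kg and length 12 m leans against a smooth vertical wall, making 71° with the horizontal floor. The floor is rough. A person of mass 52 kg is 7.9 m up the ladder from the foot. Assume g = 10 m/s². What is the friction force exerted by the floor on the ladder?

Torques about the foot: N_wall · 12 sin 71° = 49.1×10×6 cos 71° + 52×10×7.9 cos 71° → N_wall = 202.41 N.
ΣF_x = 0: f_floor = N_wall = 202.41 N.

f ≈ 202 N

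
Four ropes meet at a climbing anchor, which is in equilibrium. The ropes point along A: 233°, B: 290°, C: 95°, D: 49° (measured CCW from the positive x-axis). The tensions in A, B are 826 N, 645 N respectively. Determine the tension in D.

Resolve: ΣF_x = 826 cos 233° + 645 cos 290° + T_C cos 95° + T_D cos 49° = 0.
        ΣF_y = 826 sin 233° + 645 sin 290° + T_C sin 95° + T_D sin 49° = 0.
The known terms sum to (-276.5, -1266) N, so -0.0872 T_C + 0.6561 T_D = 276.5 and 0.9962 T_C + 0.7547 T_D = 1266.
Solving simultaneously: T_C = 864.3 N, T_D = 536.3 N.

T_D ≈ 536 N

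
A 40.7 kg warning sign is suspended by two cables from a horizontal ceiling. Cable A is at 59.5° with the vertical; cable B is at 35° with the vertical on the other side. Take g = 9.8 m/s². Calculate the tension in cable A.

Angles from the horizontal: cable A is 90° − 59.5° = 30.5°, cable B is 90° − 35° = 55°.
Weight W = 40.7 × 9.8 = 398.9 N acts straight down.
Horizontal: T_A cos 30.5° = T_B cos 55°  →  T_B = 1.502 T_A.
Vertical: T_A sin 30.5° + T_B sin 55° = 398.9.
Substituting the horizontal relation into the vertical equation gives 1.738 T_A = 398.9, so T_A = 229.5 N.

T_A ≈ 229 N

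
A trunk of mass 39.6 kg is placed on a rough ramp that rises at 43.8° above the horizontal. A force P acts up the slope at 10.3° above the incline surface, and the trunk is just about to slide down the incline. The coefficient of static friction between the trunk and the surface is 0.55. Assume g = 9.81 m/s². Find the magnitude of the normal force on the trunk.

On the verge of sliding down the incline, friction equals μN and acts up the slope.
Perpendicular: N + P sin 10.3° = W cos 43.8° = 280.4 N.
Along incline: P cos 10.3° + μN = W sin 43.8° with W sin 43.8° = 268.9 N.
Solving the pair for P and N: P = 129.5 N, N = 257.2 N (and f = μN = 141.5 N).

N ≈ 257 N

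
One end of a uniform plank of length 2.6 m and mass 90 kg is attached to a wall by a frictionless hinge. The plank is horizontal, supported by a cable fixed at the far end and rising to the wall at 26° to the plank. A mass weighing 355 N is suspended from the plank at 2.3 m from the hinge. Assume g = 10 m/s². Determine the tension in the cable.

T ≈ 1740 N

Take torques about the hinge: T sin 26° · 2.6 = 90×10×1.3 + 355×2.3 = 1986.5 N·m.
So T = 1986.5 / (0.4384 × 2.6) = 1742.9 N.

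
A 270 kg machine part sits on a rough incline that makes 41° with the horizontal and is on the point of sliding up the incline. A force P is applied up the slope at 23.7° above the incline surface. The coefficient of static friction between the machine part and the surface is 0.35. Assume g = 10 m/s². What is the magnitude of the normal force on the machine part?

N ≈ 1090 N

On the verge of sliding up the incline, friction equals μN and acts down the slope.
Perpendicular: N + P sin 23.7° = W cos 41° = 2038 N.
Along incline: P cos 23.7° = W sin 41° + μN  with W sin 41° = 1771 N.
Solving the pair for P and N: P = 2352 N, N = 1092 N (and f = μN = 382.3 N).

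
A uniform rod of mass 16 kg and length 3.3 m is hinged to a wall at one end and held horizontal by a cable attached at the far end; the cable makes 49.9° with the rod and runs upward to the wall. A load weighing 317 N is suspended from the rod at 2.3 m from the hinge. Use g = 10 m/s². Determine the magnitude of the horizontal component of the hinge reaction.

Take torques about the hinge: T sin 49.9° · 3.3 = 16×10×1.65 + 317×2.3 = 993.1 N·m.
So T = 993.1 / (0.7649 × 3.3) = 393.43 N.
ΣF_x = 0: H_x = T cos 49.9° = 253.41 N.

H_x ≈ 253 N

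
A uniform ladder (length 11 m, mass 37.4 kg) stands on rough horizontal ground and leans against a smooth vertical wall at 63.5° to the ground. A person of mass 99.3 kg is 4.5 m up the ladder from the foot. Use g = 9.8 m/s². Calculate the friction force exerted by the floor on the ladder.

f ≈ 290 N

Torques about the foot: N_wall · 11 sin 63.5° = 37.4×9.8×5.5 cos 63.5° + 99.3×9.8×4.5 cos 63.5° → N_wall = 289.86 N.
ΣF_x = 0: f_floor = N_wall = 289.86 N.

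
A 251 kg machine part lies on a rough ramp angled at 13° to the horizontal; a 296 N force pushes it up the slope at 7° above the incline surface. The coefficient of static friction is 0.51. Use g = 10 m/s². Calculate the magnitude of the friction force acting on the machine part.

Axes along / perpendicular to the incline. W sin 13° = 564.6 N down-slope; W cos 13° = 2446 N into the surface.
Perpendicular: N = W cos 13° − P sin 7° = 2446 − 36.07 = 2410 N.
Along incline: P cos 7° + f = W sin 13° (friction acts up-slope) → f = 564.6 − 293.8 = 270.8 N.
|f| = 270.8 N ≤ μN = 1229 N, so the machine part is indeed static.

f ≈ 271 N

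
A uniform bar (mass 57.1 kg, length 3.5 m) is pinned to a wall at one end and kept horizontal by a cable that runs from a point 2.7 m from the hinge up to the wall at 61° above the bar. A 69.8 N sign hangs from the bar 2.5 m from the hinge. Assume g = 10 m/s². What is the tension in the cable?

Take torques about the hinge: T sin 61° · 2.7 = 57.1×10×1.75 + 69.8×2.5 = 1173.8 N·m.
So T = 1173.8 / (0.8746 × 2.7) = 497.04 N.

T ≈ 497 N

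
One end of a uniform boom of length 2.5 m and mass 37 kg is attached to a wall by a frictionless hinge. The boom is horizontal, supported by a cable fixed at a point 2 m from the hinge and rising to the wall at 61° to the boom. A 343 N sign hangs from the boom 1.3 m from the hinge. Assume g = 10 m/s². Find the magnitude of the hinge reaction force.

|H| ≈ 361 N

Take torques about the hinge: T sin 61° · 2 = 37×10×1.25 + 343×1.3 = 908.4 N·m.
So T = 908.4 / (0.8746 × 2) = 519.31 N.
ΣF_x = 0: H_x = T cos 61° = 251.77 N.
ΣF_y = 0: H_y = (37×10 + 343) − T sin 61° = 713 − 454.2 = 258.8 N.
|H| = √(H_x² + H_y²) = √((251.77)² + (258.8)²) = 361.06 N.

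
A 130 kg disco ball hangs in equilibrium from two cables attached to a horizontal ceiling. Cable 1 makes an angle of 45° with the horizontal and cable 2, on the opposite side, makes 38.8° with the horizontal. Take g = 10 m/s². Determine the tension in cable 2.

Weight W = 130 × 10 = 1300 N acts straight down.
Horizontal: T_1 cos 45° = T_2 cos 38.8°  →  T_1 = 1.102 T_2.
Vertical: T_1 sin 45° + T_2 sin 38.8° = 1300.
Substituting the horizontal relation into the vertical equation gives 1.406 T_2 = 1300, so T_2 = 924.6 N.

T_2 ≈ 925 N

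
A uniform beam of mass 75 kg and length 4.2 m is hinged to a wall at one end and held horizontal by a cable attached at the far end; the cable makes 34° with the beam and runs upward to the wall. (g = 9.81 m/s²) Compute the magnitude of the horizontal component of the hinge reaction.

H_x ≈ 545 N

Take torques about the hinge: T sin 34° · 4.2 = 75×9.81×2.1 = 1545.1 N·m.
So T = 1545.1 / (0.5592 × 4.2) = 657.87 N.
ΣF_x = 0: H_x = T cos 34° = 545.4 N.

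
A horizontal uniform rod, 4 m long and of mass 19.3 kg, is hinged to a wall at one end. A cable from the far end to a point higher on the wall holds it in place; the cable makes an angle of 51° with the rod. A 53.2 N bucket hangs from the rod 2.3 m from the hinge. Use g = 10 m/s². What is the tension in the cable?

T ≈ 164 N

Take torques about the hinge: T sin 51° · 4 = 19.3×10×2 + 53.2×2.3 = 508.36 N·m.
So T = 508.36 / (0.7771 × 4) = 163.53 N.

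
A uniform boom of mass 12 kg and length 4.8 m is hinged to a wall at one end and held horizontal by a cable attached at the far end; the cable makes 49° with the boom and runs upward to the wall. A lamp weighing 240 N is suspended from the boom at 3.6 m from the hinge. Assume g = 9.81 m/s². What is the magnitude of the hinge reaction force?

|H| ≈ 239 N

Take torques about the hinge: T sin 49° · 4.8 = 12×9.81×2.4 + 240×3.6 = 1146.5 N·m.
So T = 1146.5 / (0.7547 × 4.8) = 316.49 N.
ΣF_x = 0: H_x = T cos 49° = 207.64 N.
ΣF_y = 0: H_y = (12×9.81 + 240) − T sin 49° = 357.72 − 238.86 = 118.86 N.
|H| = √(H_x² + H_y²) = √((207.64)² + (118.86)²) = 239.25 N.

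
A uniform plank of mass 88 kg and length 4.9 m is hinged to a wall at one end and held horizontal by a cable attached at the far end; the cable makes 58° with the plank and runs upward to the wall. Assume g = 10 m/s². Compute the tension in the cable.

Take torques about the hinge: T sin 58° · 4.9 = 88×10×2.45 = 2156 N·m.
So T = 2156 / (0.8480 × 4.9) = 518.84 N.

T ≈ 519 N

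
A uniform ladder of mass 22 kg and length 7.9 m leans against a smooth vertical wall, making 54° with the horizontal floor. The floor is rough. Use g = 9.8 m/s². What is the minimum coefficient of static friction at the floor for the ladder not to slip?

μ_min ≈ 0.363

ΣF_y = 0: N_floor = 22×9.8 = 215.6 N.
Torques about the foot: N_wall · 7.9 sin 54° = 22×9.8×3.95 cos 54° → N_wall = 78.321 N.
ΣF_x = 0: f_floor = N_wall = 78.321 N.
μ_min = f_floor / N_floor = 78.321 / 215.6 = 0.3633.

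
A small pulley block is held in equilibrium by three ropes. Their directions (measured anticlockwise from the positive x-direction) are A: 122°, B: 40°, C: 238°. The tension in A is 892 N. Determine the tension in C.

T_C ≈ 2860 N

Resolve: ΣF_x = 892 cos 122° + T_B cos 40° + T_C cos 238° = 0.
        ΣF_y = 892 sin 122° + T_B sin 40° + T_C sin 238° = 0.
The known terms sum to (-472.7, 756.5) N, so 0.7660 T_B − 0.5299 T_C = 472.7 and 0.6428 T_B − 0.8480 T_C = -756.5.
Solving simultaneously: T_B = 2594 N, T_C = 2858 N.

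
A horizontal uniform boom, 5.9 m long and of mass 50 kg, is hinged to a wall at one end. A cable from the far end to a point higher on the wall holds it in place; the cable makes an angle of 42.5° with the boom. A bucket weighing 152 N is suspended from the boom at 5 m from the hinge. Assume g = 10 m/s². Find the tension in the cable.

T ≈ 561 N

Take torques about the hinge: T sin 42.5° · 5.9 = 50×10×2.95 + 152×5 = 2235 N·m.
So T = 2235 / (0.6756 × 5.9) = 560.71 N.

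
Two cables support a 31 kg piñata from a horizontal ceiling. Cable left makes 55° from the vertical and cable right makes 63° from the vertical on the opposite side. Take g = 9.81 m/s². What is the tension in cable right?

T_right ≈ 282 N

Angles from the horizontal: cable left is 90° − 55° = 35°, cable right is 90° − 63° = 27°.
Weight W = 31 × 9.81 = 304.1 N acts straight down.
Horizontal: T_left cos 35° = T_right cos 27°  →  T_left = 1.088 T_right.
Vertical: T_left sin 35° + T_right sin 27° = 304.1.
Substituting the horizontal relation into the vertical equation gives 1.078 T_right = 304.1, so T_right = 282.1 N.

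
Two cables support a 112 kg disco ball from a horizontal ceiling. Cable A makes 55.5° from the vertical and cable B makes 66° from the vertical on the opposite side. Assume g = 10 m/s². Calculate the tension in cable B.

Angles from the horizontal: cable A is 90° − 55.5° = 34.5°, cable B is 90° − 66° = 24°.
Weight W = 112 × 10 = 1120 N acts straight down.
Horizontal: T_A cos 34.5° = T_B cos 24°  →  T_A = 1.109 T_B.
Vertical: T_A sin 34.5° + T_B sin 24° = 1120.
Substituting the horizontal relation into the vertical equation gives 1.035 T_B = 1120, so T_B = 1083 N.

T_B ≈ 1080 N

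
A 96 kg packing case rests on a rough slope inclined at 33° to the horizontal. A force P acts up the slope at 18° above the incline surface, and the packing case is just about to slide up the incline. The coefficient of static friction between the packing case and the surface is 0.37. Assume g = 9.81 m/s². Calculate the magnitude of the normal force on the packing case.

N ≈ 556 N

On the verge of sliding up the incline, friction equals μN and acts down the slope.
Perpendicular: N + P sin 18° = W cos 33° = 789.8 N.
Along incline: P cos 18° = W sin 33° + μN  with W sin 33° = 512.9 N.
Solving the pair for P and N: P = 755.7 N, N = 556.3 N (and f = μN = 205.8 N).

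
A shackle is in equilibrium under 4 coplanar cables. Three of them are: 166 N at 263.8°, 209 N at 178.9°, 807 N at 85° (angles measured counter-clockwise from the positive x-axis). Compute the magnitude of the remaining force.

F ≈ 662 N

Sum the known components: ΣF_x = -156.6 N, ΣF_y = 642.9 N.
For equilibrium the remaining force must supply (−ΣF_x, −ΣF_y) = (156.6, -642.9) N.
Magnitude = √((156.6)² + (-642.9)²) = 661.7 N; direction = atan2(-642.9, 156.6) = 283.7°.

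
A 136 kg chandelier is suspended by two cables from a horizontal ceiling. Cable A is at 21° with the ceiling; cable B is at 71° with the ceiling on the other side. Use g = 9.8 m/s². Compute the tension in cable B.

Weight W = 136 × 9.8 = 1333 N acts straight down.
Horizontal: T_A cos 21° = T_B cos 71°  →  T_A = 0.3487 T_B.
Vertical: T_A sin 21° + T_B sin 71° = 1333.
Substituting the horizontal relation into the vertical equation gives 1.07 T_B = 1333, so T_B = 1245 N.

T_B ≈ 1250 N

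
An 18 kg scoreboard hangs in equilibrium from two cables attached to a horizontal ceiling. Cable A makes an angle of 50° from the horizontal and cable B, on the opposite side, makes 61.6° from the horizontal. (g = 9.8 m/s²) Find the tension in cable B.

T_B ≈ 122 N

Weight W = 18 × 9.8 = 176.4 N acts straight down.
Horizontal: T_A cos 50° = T_B cos 61.6°  →  T_A = 0.7399 T_B.
Vertical: T_A sin 50° + T_B sin 61.6° = 176.4.
Substituting the horizontal relation into the vertical equation gives 1.446 T_B = 176.4, so T_B = 122 N.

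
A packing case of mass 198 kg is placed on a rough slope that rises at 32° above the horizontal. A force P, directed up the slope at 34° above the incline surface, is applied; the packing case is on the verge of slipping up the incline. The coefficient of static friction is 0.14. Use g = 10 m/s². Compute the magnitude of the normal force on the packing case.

On the verge of sliding up the incline, friction equals μN and acts down the slope.
Perpendicular: N + P sin 34° = W cos 32° = 1679 N.
Along incline: P cos 34° = W sin 32° + μN  with W sin 32° = 1049 N.
Solving the pair for P and N: P = 1416 N, N = 887.6 N (and f = μN = 124.3 N).

N ≈ 888 N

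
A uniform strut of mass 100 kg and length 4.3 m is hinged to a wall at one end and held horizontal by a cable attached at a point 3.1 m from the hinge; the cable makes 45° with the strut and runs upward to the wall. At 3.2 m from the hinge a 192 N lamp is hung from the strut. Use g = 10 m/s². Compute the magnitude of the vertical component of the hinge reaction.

Take torques about the hinge: T sin 45° · 3.1 = 100×10×2.15 + 192×3.2 = 2764.4 N·m.
So T = 2764.4 / (0.7071 × 3.1) = 1261.1 N.
ΣF_y = 0: H_y = (100×10 + 192) − T sin 45° = 1192 − 891.74 = 300.26 N.

|H_y| ≈ 300 N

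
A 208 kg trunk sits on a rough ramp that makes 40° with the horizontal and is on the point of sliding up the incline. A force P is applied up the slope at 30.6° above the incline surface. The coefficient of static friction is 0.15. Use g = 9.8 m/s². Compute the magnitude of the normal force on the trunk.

N ≈ 723 N

On the verge of sliding up the incline, friction equals μN and acts down the slope.
Perpendicular: N + P sin 30.6° = W cos 40° = 1562 N.
Along incline: P cos 30.6° = W sin 40° + μN  with W sin 40° = 1310 N.
Solving the pair for P and N: P = 1648 N, N = 722.5 N (and f = μN = 108.4 N).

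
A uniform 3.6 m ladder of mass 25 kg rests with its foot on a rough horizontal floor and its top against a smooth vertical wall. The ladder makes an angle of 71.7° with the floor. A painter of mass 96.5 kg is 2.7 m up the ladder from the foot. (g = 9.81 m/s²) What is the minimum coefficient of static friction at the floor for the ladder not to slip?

ΣF_y = 0: N_floor = 25×9.81 + 96.5×9.81 = 1191.9 N.
Torques about the foot: N_wall · 3.6 sin 71.7° = 25×9.81×1.8 cos 71.7° + 96.5×9.81×2.7 cos 71.7° → N_wall = 275.36 N.
ΣF_x = 0: f_floor = N_wall = 275.36 N.
μ_min = f_floor / N_floor = 275.36 / 1191.9 = 0.231.

μ_min ≈ 0.231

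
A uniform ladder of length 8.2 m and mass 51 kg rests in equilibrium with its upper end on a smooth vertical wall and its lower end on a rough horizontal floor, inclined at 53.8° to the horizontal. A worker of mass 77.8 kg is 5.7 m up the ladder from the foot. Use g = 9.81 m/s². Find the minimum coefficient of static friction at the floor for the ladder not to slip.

μ_min ≈ 0.452

ΣF_y = 0: N_floor = 51×9.81 + 77.8×9.81 = 1263.5 N.
Torques about the foot: N_wall · 8.2 sin 53.8° = 51×9.81×4.1 cos 53.8° + 77.8×9.81×5.7 cos 53.8° → N_wall = 571.37 N.
ΣF_x = 0: f_floor = N_wall = 571.37 N.
μ_min = f_floor / N_floor = 571.37 / 1263.5 = 0.4522.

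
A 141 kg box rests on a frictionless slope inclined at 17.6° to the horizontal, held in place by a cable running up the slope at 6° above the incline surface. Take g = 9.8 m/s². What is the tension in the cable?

Take axes along and perpendicular to the incline. Weight components: W sin 17.6° = 417.8 N down-slope, W cos 17.6° = 1317 N into the surface.
Along incline: T cos 6° = W sin 17.6° → T = 420.1 N.
Perpendicular: N = W cos 17.6° − T sin 6° = 1273 N.

T ≈ 420 N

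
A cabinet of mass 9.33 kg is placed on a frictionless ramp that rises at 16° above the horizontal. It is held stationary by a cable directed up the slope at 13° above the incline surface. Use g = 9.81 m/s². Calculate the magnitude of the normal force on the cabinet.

Take axes along and perpendicular to the incline. Weight components: W sin 16° = 25.23 N down-slope, W cos 16° = 87.98 N into the surface.
Along incline: T cos 13° = W sin 16° → T = 25.89 N.
Perpendicular: N = W cos 16° − T sin 13° = 82.16 N.

N ≈ 82.2 N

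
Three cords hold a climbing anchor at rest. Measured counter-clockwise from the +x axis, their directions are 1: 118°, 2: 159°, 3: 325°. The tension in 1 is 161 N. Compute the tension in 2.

Resolve: ΣF_x = 161 cos 118° + T_2 cos 159° + T_3 cos 325° = 0.
        ΣF_y = 161 sin 118° + T_2 sin 159° + T_3 sin 325° = 0.
The known terms sum to (-75.58, 142.2) N, so -0.9336 T_2 + 0.8192 T_3 = 75.58 and 0.3584 T_2 − 0.5736 T_3 = -142.2.
Solving simultaneously: T_2 = 302.1 N, T_3 = 436.6 N.

T_2 ≈ 302 N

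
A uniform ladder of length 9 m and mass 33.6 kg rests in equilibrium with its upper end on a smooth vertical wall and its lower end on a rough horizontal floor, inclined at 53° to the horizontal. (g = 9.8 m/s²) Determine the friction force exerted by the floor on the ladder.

f ≈ 124 N

Torques about the foot: N_wall · 9 sin 53° = 33.6×9.8×4.5 cos 53° → N_wall = 124.07 N.
ΣF_x = 0: f_floor = N_wall = 124.07 N.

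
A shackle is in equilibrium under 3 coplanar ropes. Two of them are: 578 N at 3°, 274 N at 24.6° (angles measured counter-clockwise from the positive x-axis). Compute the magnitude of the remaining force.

Sum the known components: ΣF_x = 826.3 N, ΣF_y = 144.3 N.
For equilibrium the remaining force must supply (−ΣF_x, −ΣF_y) = (-826.3, -144.3) N.
Magnitude = √((-826.3)² + (-144.3)²) = 838.8 N; direction = atan2(-144.3, -826.3) = 189.9°.

F ≈ 839 N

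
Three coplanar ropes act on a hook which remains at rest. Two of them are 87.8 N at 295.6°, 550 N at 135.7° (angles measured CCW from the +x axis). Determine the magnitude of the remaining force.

F ≈ 469 N

Sum the known components: ΣF_x = -355.7 N, ΣF_y = 304.9 N.
For equilibrium the remaining force must supply (−ΣF_x, −ΣF_y) = (355.7, -304.9) N.
Magnitude = √((355.7)² + (-304.9)²) = 468.5 N; direction = atan2(-304.9, 355.7) = 319.4°.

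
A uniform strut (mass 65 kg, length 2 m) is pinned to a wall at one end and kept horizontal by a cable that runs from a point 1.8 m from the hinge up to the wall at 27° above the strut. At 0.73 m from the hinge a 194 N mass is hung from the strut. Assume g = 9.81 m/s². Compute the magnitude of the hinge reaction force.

|H| ≈ 939 N

Take torques about the hinge: T sin 27° · 1.8 = 65×9.81×1 + 194×0.73 = 779.27 N·m.
So T = 779.27 / (0.4540 × 1.8) = 953.61 N.
ΣF_x = 0: H_x = T cos 27° = 849.67 N.
ΣF_y = 0: H_y = (65×9.81 + 194) − T sin 27° = 831.65 − 432.93 = 398.72 N.
|H| = √(H_x² + H_y²) = √((849.67)² + (398.72)²) = 938.57 N.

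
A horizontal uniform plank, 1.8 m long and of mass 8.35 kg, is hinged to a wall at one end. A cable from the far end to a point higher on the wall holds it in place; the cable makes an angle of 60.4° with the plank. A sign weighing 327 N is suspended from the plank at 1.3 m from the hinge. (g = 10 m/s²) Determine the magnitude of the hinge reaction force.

Take torques about the hinge: T sin 60.4° · 1.8 = 8.35×10×0.9 + 327×1.3 = 500.25 N·m.
So T = 500.25 / (0.8695 × 1.8) = 319.63 N.
ΣF_x = 0: H_x = T cos 60.4° = 157.88 N.
ΣF_y = 0: H_y = (8.35×10 + 327) − T sin 60.4° = 410.5 − 277.92 = 132.58 N.
|H| = √(H_x² + H_y²) = √((157.88)² + (132.58)²) = 206.16 N.

|H| ≈ 206 N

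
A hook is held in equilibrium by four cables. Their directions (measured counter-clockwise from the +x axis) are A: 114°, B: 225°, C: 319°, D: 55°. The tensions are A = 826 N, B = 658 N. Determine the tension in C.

Resolve: ΣF_x = 826 cos 114° + 658 cos 225° + T_C cos 319° + T_D cos 55° = 0.
        ΣF_y = 826 sin 114° + 658 sin 225° + T_C sin 319° + T_D sin 55° = 0.
The known terms sum to (-801.2, 289.3) N, so 0.7547 T_C + 0.5736 T_D = 801.2 and -0.6561 T_C + 0.8192 T_D = -289.3.
Solving simultaneously: T_C = 826.8 N, T_D = 309 N.

T_C ≈ 827 N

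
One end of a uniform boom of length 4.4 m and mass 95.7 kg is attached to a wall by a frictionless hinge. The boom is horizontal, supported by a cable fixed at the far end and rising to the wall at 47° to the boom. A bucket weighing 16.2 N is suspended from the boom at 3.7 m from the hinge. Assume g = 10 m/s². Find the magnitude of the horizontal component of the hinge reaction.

H_x ≈ 459 N

Take torques about the hinge: T sin 47° · 4.4 = 95.7×10×2.2 + 16.2×3.7 = 2165.3 N·m.
So T = 2165.3 / (0.7314 × 4.4) = 672.89 N.
ΣF_x = 0: H_x = T cos 47° = 458.91 N.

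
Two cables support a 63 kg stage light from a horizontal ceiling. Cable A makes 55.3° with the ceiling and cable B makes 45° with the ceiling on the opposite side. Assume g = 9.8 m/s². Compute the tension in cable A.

T_A ≈ 444 N

Weight W = 63 × 9.8 = 617.4 N acts straight down.
Horizontal: T_A cos 55.3° = T_B cos 45°  →  T_B = 0.8051 T_A.
Vertical: T_A sin 55.3° + T_B sin 45° = 617.4.
Substituting the horizontal relation into the vertical equation gives 1.391 T_A = 617.4, so T_A = 443.7 N.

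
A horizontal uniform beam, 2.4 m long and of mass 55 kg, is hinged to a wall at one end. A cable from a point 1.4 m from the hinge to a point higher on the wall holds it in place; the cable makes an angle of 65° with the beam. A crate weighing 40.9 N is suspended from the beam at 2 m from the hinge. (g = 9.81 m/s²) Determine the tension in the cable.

T ≈ 575 N

Take torques about the hinge: T sin 65° · 1.4 = 55×9.81×1.2 + 40.9×2 = 729.26 N·m.
So T = 729.26 / (0.9063 × 1.4) = 574.75 N.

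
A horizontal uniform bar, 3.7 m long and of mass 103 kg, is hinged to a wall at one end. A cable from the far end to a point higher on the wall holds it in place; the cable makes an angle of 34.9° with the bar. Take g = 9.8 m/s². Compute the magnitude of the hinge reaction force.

Take torques about the hinge: T sin 34.9° · 3.7 = 103×9.8×1.85 = 1867.4 N·m.
So T = 1867.4 / (0.5721 × 3.7) = 882.12 N.
ΣF_x = 0: H_x = T cos 34.9° = 723.47 N.
ΣF_y = 0: H_y = (103×9.8) − T sin 34.9° = 1009.4 − 504.7 = 504.7 N.
|H| = √(H_x² + H_y²) = √((723.47)² + (504.7)²) = 882.12 N.

|H| ≈ 882 N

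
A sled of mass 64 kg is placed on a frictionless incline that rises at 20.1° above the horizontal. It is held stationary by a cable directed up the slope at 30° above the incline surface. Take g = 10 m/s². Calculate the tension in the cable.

T ≈ 254 N

Take axes along and perpendicular to the incline. Weight components: W sin 20.1° = 219.9 N down-slope, W cos 20.1° = 601 N into the surface.
Along incline: T cos 30° = W sin 20.1° → T = 254 N.
Perpendicular: N = W cos 20.1° − T sin 30° = 474 N.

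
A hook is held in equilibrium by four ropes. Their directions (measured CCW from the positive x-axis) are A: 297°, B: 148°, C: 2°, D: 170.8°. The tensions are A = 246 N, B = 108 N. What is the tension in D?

Resolve: ΣF_x = 246 cos 297° + 108 cos 148° + T_C cos 2° + T_D cos 170.8° = 0.
        ΣF_y = 246 sin 297° + 108 sin 148° + T_C sin 2° + T_D sin 170.8° = 0.
The known terms sum to (20.09, -162) N, so 0.9994 T_C − 0.9871 T_D = -20.09 and 0.0349 T_C + 0.1599 T_D = 162.
Solving simultaneously: T_C = 806.6 N, T_D = 836.9 N.

T_D ≈ 837 N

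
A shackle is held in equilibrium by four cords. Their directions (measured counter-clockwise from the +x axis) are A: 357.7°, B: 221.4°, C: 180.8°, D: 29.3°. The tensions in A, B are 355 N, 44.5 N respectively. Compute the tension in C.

T_C ≈ 409 N

Resolve: ΣF_x = 355 cos 357.7° + 44.5 cos 221.4° + T_C cos 180.8° + T_D cos 29.3° = 0.
        ΣF_y = 355 sin 357.7° + 44.5 sin 221.4° + T_C sin 180.8° + T_D sin 29.3° = 0.
The known terms sum to (321.3, -43.68) N, so -0.9999 T_C + 0.8721 T_D = -321.3 and -0.0140 T_C + 0.4894 T_D = 43.68.
Solving simultaneously: T_C = 409.4 N, T_D = 100.9 N.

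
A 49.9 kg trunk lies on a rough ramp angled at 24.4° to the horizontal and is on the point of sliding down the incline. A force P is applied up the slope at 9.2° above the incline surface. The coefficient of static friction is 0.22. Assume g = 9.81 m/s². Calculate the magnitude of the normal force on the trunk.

On the verge of sliding down the incline, friction equals μN and acts up the slope.
Perpendicular: N + P sin 9.2° = W cos 24.4° = 445.8 N.
Along incline: P cos 9.2° + μN = W sin 24.4° with W sin 24.4° = 202.2 N.
Solving the pair for P and N: P = 109.4 N, N = 428.3 N (and f = μN = 94.23 N).

N ≈ 428 N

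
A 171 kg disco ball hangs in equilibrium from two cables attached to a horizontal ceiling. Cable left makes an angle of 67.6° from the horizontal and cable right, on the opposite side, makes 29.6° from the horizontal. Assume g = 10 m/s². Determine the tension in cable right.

Weight W = 171 × 10 = 1710 N acts straight down.
Horizontal: T_left cos 67.6° = T_right cos 29.6°  →  T_left = 2.282 T_right.
Vertical: T_left sin 67.6° + T_right sin 29.6° = 1710.
Substituting the horizontal relation into the vertical equation gives 2.603 T_right = 1710, so T_right = 656.8 N.

T_right ≈ 657 N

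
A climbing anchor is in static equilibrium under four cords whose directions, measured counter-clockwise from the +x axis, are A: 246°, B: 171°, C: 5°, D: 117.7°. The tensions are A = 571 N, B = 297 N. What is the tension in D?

T_D ≈ 463 N

Resolve: ΣF_x = 571 cos 246° + 297 cos 171° + T_C cos 5° + T_D cos 117.7° = 0.
        ΣF_y = 571 sin 246° + 297 sin 171° + T_C sin 5° + T_D sin 117.7° = 0.
The known terms sum to (-525.6, -475.2) N, so 0.9962 T_C − 0.4648 T_D = 525.6 and 0.0872 T_C + 0.8854 T_D = 475.2.
Solving simultaneously: T_C = 743.9 N, T_D = 463.5 N.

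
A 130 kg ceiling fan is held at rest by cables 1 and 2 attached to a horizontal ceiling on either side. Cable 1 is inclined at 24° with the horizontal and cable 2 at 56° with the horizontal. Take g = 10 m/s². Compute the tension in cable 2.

T_2 ≈ 1210 N

Weight W = 130 × 10 = 1300 N acts straight down.
Horizontal: T_1 cos 24° = T_2 cos 56°  →  T_1 = 0.6121 T_2.
Vertical: T_1 sin 24° + T_2 sin 56° = 1300.
Substituting the horizontal relation into the vertical equation gives 1.078 T_2 = 1300, so T_2 = 1206 N.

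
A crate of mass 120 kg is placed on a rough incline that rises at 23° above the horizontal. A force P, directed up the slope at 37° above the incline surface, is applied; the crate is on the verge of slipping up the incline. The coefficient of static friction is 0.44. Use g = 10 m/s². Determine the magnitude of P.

On the verge of sliding up the incline, friction equals μN and acts down the slope.
Perpendicular: N + P sin 37° = W cos 23° = 1105 N.
Along incline: P cos 37° = W sin 23° + μN  with W sin 23° = 468.9 N.
Solving the pair for P and N: P = 897.9 N, N = 564.2 N (and f = μN = 248.3 N).

P ≈ 898 N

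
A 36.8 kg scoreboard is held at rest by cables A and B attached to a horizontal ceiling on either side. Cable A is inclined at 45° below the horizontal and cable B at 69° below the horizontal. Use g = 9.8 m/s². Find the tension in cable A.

Weight W = 36.8 × 9.8 = 360.6 N acts straight down.
Horizontal: T_A cos 45° = T_B cos 69°  →  T_B = 1.973 T_A.
Vertical: T_A sin 45° + T_B sin 69° = 360.6.
Substituting the horizontal relation into the vertical equation gives 2.549 T_A = 360.6, so T_A = 141.5 N.

T_A ≈ 141 N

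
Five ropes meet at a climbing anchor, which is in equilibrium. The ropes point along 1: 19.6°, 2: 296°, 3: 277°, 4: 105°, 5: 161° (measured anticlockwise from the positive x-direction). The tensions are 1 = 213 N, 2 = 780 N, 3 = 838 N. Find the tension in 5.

Resolve: ΣF_x = 213 cos 19.6° + 780 cos 296° + 838 cos 277° + T_4 cos 105° + T_5 cos 161° = 0.
        ΣF_y = 213 sin 19.6° + 780 sin 296° + 838 sin 277° + T_4 sin 105° + T_5 sin 161° = 0.
The known terms sum to (644.7, -1461) N, so -0.2588 T_4 − 0.9455 T_5 = -644.7 and 0.9659 T_4 + 0.3256 T_5 = 1461.
Solving simultaneously: T_4 = 1414 N, T_5 = 294.9 N.

T_5 ≈ 295 N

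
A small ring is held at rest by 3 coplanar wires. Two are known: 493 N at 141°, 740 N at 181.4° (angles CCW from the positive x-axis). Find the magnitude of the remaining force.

F ≈ 1160 N

Sum the known components: ΣF_x = -1123 N, ΣF_y = 292.2 N.
For equilibrium the remaining force must supply (−ΣF_x, −ΣF_y) = (1123, -292.2) N.
Magnitude = √((1123)² + (-292.2)²) = 1160 N; direction = atan2(-292.2, 1123) = 345.4°.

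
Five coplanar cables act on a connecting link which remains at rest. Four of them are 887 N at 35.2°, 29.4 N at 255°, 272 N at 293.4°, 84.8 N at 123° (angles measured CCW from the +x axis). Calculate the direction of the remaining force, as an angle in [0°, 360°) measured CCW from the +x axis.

Sum the known components: ΣF_x = 779 N, ΣF_y = 304.4 N.
For equilibrium the remaining force must supply (−ΣF_x, −ΣF_y) = (-779, -304.4) N.
Magnitude = √((-779)² + (-304.4)²) = 836.4 N; direction = atan2(-304.4, -779) = 201.3°.

θ ≈ 201°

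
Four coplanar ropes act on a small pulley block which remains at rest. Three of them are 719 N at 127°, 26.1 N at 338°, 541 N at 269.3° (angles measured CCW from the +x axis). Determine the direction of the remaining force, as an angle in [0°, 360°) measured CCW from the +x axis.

Sum the known components: ΣF_x = -415.1 N, ΣF_y = 23.48 N.
For equilibrium the remaining force must supply (−ΣF_x, −ΣF_y) = (415.1, -23.48) N.
Magnitude = √((415.1)² + (-23.48)²) = 415.8 N; direction = atan2(-23.48, 415.1) = 356.8°.

θ ≈ 357°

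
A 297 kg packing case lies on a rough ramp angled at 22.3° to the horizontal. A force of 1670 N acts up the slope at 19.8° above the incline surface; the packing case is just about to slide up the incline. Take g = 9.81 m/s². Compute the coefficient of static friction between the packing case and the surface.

μ ≈ 0.219

On the verge of sliding up the incline, friction is at its maximum μN and acts down the slope.
Perpendicular to incline: N = W cos 22.3° − P sin 19.8° = 2696 − 565.7 = 2130 N.
Along incline: P cos 19.8° − μN = W sin 22.3° → μ = −(W sin 22.3° − P cos 19.8°) / N = 0.2186.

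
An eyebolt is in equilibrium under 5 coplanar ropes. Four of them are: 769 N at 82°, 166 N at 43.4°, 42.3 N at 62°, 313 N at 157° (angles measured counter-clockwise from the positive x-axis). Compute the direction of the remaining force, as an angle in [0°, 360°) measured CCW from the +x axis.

Sum the known components: ΣF_x = -40.62 N, ΣF_y = 1035 N.
For equilibrium the remaining force must supply (−ΣF_x, −ΣF_y) = (40.62, -1035) N.
Magnitude = √((40.62)² + (-1035)²) = 1036 N; direction = atan2(-1035, 40.62) = 272.2°.

θ ≈ 272°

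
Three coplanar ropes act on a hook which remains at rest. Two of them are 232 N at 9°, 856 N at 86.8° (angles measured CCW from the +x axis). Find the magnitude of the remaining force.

F ≈ 933 N

Sum the known components: ΣF_x = 276.9 N, ΣF_y = 891 N.
For equilibrium the remaining force must supply (−ΣF_x, −ΣF_y) = (-276.9, -891) N.
Magnitude = √((-276.9)² + (-891)²) = 933 N; direction = atan2(-891, -276.9) = 252.7°.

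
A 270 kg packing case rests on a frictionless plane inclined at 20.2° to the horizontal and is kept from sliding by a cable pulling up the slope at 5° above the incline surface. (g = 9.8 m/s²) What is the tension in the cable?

Take axes along and perpendicular to the incline. Weight components: W sin 20.2° = 913.7 N down-slope, W cos 20.2° = 2483 N into the surface.
Along incline: T cos 5° = W sin 20.2° → T = 917.1 N.
Perpendicular: N = W cos 20.2° − T sin 5° = 2403 N.

T ≈ 917 N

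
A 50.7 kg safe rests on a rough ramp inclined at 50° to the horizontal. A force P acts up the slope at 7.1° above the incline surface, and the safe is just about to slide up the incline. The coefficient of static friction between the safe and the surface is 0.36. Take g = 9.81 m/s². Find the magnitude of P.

On the verge of sliding up the incline, friction equals μN and acts down the slope.
Perpendicular: N + P sin 7.1° = W cos 50° = 319.7 N.
Along incline: P cos 7.1° = W sin 50° + μN  with W sin 50° = 381 N.
Solving the pair for P and N: P = 478.5 N, N = 260.6 N (and f = μN = 93.8 N).

P ≈ 478 N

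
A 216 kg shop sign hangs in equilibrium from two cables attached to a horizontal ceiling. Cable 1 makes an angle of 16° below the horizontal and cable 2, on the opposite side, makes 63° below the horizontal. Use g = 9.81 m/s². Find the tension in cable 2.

T_2 ≈ 2070 N

Weight W = 216 × 9.81 = 2119 N acts straight down.
Horizontal: T_1 cos 16° = T_2 cos 63°  →  T_1 = 0.4723 T_2.
Vertical: T_1 sin 16° + T_2 sin 63° = 2119.
Substituting the horizontal relation into the vertical equation gives 1.021 T_2 = 2119, so T_2 = 2075 N.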